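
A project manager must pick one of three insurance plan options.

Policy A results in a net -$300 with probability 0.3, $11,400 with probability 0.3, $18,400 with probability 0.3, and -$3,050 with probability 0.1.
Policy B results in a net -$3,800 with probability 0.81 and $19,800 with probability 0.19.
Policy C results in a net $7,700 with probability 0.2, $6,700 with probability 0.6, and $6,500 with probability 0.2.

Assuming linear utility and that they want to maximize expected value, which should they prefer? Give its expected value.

Policy A ($8,545)

Policy A = 0.3 × (-300) + 0.3 × 11400 + 0.3 × 18400 + 0.1 × (-3050) = -90 + 3420 + 5520 − 305 = 8545
Policy B = 0.81 × (-3800) + 0.19 × 19800 = -3078 + 3762 = 684
Policy C = 0.2 × 7700 + 0.6 × 6700 + 0.2 × 6500 = 1540 + 4020 + 1300 = 6860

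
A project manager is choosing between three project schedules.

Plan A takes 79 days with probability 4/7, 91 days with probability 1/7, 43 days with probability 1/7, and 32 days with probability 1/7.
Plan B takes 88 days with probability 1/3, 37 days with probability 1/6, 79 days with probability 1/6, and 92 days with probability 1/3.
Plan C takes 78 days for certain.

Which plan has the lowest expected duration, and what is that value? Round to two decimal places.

Plan A (68.86 days)

Plan A = 4/7 × 79 + 1/7 × 91 + 1/7 × 43 + 1/7 × 32 = 45.1429 + 13 + 6.1429 + 4.5714 = 68.8571
Plan B = 1/3 × 88 + 1/6 × 37 + 1/6 × 79 + 1/3 × 92 = 29.3333 + 6.1667 + 13.1667 + 30.6667 = 79.3333
Plan C: 78 (certain)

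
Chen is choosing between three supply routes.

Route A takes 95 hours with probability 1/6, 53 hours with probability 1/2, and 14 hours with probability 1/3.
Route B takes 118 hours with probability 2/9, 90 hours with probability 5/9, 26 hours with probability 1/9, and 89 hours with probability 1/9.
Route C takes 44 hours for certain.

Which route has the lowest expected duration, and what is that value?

Route C (44 hours)

Route A = 1/6 × 95 + 1/2 × 53 + 1/3 × 14 = 15.8333 + 26.5 + 4.6667 = 47
Route B = 2/9 × 118 + 5/9 × 90 + 1/9 × 26 + 1/9 × 89 = 26.2222 + 50 + 2.8889 + 9.8889 = 89
Route C: 44 (certain)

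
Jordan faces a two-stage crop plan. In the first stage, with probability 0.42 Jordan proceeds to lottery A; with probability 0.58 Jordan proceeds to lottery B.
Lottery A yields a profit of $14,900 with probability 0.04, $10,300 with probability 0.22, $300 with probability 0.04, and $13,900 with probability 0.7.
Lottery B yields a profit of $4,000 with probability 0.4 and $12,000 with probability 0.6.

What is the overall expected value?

$10,397.68

EV(A) = 0.04 × 14900 + 0.22 × 10300 + 0.04 × 300 + 0.7 × 13900 = 596 + 2266 + 12 + 9730 = 12604
EV(B) = 0.4 × 4000 + 0.6 × 12000 = 1600 + 7200 = 8800
Overall = 0.42 × 12604 + 0.58 × 8800 = 5293.68 + 5104 = 10397.68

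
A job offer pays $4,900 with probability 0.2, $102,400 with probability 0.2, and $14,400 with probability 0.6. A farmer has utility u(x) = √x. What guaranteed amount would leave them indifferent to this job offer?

$22,500

E[u] = 0.2·√4900 + 0.2·√102400 + 0.6·√14400 = 0.2·70 + 0.2·320 + 0.6·120 = 150
CE = (150)² = 22500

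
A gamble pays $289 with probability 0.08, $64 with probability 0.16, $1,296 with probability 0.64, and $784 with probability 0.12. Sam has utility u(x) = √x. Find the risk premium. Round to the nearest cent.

E[u] = 0.08·√289 + 0.16·√64 + 0.64·√1296 + 0.12·√784 = 0.08·17 + 0.16·8 + 0.64·36 + 0.12·28 = 29.04
CE = (29.04)² = 843.3216
Risk premium = EV − CE = 956.88 − 843.3216 = 113.5584

$113.56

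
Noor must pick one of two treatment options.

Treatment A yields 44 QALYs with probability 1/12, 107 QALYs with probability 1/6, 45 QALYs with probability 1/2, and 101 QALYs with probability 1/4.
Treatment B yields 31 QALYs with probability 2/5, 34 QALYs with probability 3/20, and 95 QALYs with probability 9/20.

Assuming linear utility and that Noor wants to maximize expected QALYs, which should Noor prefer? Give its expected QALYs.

Treatment A = 1/12 × 44 + 1/6 × 107 + 1/2 × 45 + 1/4 × 101 = 3.6667 + 17.8333 + 22.5 + 25.25 = 69.25
Treatment B = 2/5 × 31 + 3/20 × 34 + 9/20 × 95 = 12.4 + 5.1 + 42.75 = 60.25

Treatment A (69.25 QALYs)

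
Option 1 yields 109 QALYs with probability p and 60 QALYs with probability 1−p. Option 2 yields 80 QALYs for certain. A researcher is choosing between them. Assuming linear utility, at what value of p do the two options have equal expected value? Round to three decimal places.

p·109 + (1−p)·60 = 80
49p + 60 = 80
p = (80 − 60) / 49

p = 0.408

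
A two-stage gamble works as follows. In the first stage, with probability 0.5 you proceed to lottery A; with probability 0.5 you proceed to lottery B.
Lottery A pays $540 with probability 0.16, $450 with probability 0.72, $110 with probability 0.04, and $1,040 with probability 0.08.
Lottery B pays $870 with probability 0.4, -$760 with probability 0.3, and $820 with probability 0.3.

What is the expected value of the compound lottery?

EV(A) = 0.16 × 540 + 0.72 × 450 + 0.04 × 110 + 0.08 × 1040 = 86.4 + 324 + 4.4 + 83.2 = 498
EV(B) = 0.4 × 870 + 0.3 × (-760) + 0.3 × 820 = 348 − 228 + 246 = 366
Overall = 0.5 × 498 + 0.5 × 366 = 249 + 183 = 432

$432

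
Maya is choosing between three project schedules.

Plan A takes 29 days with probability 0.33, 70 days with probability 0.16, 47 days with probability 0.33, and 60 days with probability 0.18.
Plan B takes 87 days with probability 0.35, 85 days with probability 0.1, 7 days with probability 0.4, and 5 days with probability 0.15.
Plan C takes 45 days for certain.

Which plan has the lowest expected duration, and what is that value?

Plan B (42.5 days)

Plan A = 0.33 × 29 + 0.16 × 70 + 0.33 × 47 + 0.18 × 60 = 9.57 + 11.2 + 15.51 + 10.8 = 47.08
Plan B = 0.35 × 87 + 0.1 × 85 + 0.4 × 7 + 0.15 × 5 = 30.45 + 8.5 + 2.8 + 0.75 = 42.5
Plan C: 45 (certain)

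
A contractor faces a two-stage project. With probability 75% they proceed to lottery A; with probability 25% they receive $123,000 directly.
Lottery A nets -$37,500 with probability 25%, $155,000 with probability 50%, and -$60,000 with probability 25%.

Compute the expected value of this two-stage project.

$70,593.75

EV(A) = 0.25 × (-37500) + 0.5 × 155000 + 0.25 × (-60000) = -9375 + 77500 − 15000 = 53125
Branch B: 123000 (certain)
Overall = 0.75 × 53125 + 0.25 × 123000 = 39843.75 + 30750 = 70593.75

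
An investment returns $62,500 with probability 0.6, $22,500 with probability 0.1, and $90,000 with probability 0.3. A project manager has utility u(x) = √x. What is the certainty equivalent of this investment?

$65,025

E[u] = 0.6·√62500 + 0.1·√22500 + 0.3·√90000 = 0.6·250 + 0.1·150 + 0.3·300 = 255
CE = (255)² = 65025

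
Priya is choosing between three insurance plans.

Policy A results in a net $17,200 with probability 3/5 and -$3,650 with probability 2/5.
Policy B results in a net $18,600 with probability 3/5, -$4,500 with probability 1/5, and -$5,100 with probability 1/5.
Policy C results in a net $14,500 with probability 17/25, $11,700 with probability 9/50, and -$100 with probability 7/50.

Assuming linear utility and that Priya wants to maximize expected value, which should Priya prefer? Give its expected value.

Policy A = 3/5 × 17200 + 2/5 × (-3650) = 10320 − 1460 = 8860
Policy B = 3/5 × 18600 + 1/5 × (-4500) + 1/5 × (-5100) = 11160 − 900 − 1020 = 9240
Policy C = 17/25 × 14500 + 9/50 × 11700 + 7/50 × (-100) = 9860 + 2106 − 14 = 11952

Policy C ($11,952)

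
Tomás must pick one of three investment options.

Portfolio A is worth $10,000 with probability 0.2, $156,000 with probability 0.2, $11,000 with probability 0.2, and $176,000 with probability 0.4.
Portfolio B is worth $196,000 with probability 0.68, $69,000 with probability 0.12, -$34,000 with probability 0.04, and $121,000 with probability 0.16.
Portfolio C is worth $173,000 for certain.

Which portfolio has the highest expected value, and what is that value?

Portfolio A = 0.2 × 10000 + 0.2 × 156000 + 0.2 × 11000 + 0.4 × 176000 = 2000 + 31200 + 2200 + 70400 = 105800
Portfolio B = 0.68 × 196000 + 0.12 × 69000 + 0.04 × (-34000) + 0.16 × 121000 = 133280 + 8280 − 1360 + 19360 = 159560
Portfolio C: 173000 (certain)

Portfolio C ($173,000)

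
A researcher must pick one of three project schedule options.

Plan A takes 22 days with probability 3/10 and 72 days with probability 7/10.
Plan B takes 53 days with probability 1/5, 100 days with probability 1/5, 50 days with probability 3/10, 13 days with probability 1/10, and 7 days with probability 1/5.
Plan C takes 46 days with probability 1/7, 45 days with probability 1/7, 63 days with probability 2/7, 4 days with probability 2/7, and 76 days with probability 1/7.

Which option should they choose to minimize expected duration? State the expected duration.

Plan A = 3/10 × 22 + 7/10 × 72 = 6.6 + 50.4 = 57
Plan B = 1/5 × 53 + 1/5 × 100 + 3/10 × 50 + 1/10 × 13 + 1/5 × 7 = 10.6 + 20 + 15 + 1.3 + 1.4 = 48.3
Plan C = 1/7 × 46 + 1/7 × 45 + 2/7 × 63 + 2/7 × 4 + 1/7 × 76 = 6.5714 + 6.4286 + 18 + 1.1429 + 10.8571 = 43

Plan C (43 days)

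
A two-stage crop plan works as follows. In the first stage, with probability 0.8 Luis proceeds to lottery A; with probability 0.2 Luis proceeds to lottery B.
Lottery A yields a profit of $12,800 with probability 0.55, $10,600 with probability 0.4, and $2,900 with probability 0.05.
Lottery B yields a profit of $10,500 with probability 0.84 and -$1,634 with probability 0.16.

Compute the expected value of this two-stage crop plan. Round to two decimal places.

$10,851.71

EV(A) = 0.55 × 12800 + 0.4 × 10600 + 0.05 × 2900 = 7040 + 4240 + 145 = 11425
EV(B) = 0.84 × 10500 + 0.16 × (-1634) = 8820 − 261.44 = 8558.56
Overall = 0.8 × 11425 + 0.2 × 8558.56 = 9140 + 1711.712 = 10851.712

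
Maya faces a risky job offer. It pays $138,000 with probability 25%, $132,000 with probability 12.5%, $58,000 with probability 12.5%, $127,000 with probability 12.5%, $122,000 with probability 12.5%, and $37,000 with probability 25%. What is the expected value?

EV = 0.25 × 138000 + 0.125 × 132000 + 0.125 × 58000 + 0.125 × 127000 + 0.125 × 122000 + 0.25 × 37000 = 34500 + 16500 + 7250 + 15875 + 15250 + 9250 = 98625

$98,625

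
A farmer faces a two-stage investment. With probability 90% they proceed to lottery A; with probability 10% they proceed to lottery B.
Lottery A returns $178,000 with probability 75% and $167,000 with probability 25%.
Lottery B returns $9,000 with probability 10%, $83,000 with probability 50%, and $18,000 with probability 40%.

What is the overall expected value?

EV(A) = 0.75 × 178000 + 0.25 × 167000 = 133500 + 41750 = 175250
EV(B) = 0.1 × 9000 + 0.5 × 83000 + 0.4 × 18000 = 900 + 41500 + 7200 = 49600
Overall = 0.9 × 175250 + 0.1 × 49600 = 157725 + 4960 = 162685

$162,685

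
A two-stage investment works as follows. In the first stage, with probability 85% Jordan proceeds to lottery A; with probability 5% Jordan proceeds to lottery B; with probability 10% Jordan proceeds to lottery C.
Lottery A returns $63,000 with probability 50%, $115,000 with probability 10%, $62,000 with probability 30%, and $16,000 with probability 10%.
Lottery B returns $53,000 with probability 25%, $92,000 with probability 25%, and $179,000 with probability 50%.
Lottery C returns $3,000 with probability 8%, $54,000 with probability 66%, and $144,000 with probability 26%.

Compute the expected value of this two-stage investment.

EV(A) = 0.5 × 63000 + 0.1 × 115000 + 0.3 × 62000 + 0.1 × 16000 = 31500 + 11500 + 18600 + 1600 = 63200
EV(B) = 0.25 × 53000 + 0.25 × 92000 + 0.5 × 179000 = 13250 + 23000 + 89500 = 125750
EV(C) = 0.08 × 3000 + 0.66 × 54000 + 0.26 × 144000 = 240 + 35640 + 37440 = 73320
Overall = 0.85 × 63200 + 0.05 × 125750 + 0.1 × 73320 = 53720 + 6287.5 + 7332 = 67339.5

$67,339.50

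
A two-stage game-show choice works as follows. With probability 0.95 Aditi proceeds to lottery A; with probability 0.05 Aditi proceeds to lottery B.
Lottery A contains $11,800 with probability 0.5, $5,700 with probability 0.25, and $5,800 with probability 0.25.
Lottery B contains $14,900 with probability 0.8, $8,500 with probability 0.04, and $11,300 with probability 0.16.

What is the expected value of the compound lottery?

EV(A) = 0.5 × 11800 + 0.25 × 5700 + 0.25 × 5800 = 5900 + 1425 + 1450 = 8775
EV(B) = 0.8 × 14900 + 0.04 × 8500 + 0.16 × 11300 = 11920 + 340 + 1808 = 14068
Overall = 0.95 × 8775 + 0.05 × 14068 = 8336.25 + 703.4 = 9039.65

$9,039.65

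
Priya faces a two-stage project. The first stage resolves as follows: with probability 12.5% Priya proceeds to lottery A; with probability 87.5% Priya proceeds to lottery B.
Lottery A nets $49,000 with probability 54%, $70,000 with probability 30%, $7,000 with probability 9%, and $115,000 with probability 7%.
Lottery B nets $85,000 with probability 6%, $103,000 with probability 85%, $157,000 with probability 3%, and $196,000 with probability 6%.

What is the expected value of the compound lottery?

EV(A) = 0.54 × 49000 + 0.3 × 70000 + 0.09 × 7000 + 0.07 × 115000 = 26460 + 21000 + 630 + 8050 = 56140
EV(B) = 0.06 × 85000 + 0.85 × 103000 + 0.03 × 157000 + 0.06 × 196000 = 5100 + 87550 + 4710 + 11760 = 109120
Overall = 0.125 × 56140 + 0.875 × 109120 = 7017.5 + 95480 = 102497.5

$102,497.50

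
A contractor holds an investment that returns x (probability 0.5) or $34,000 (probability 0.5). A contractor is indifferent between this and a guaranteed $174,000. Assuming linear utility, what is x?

x = $314,000

0.5·x + 0.5·34000 = 174000
0.5·x = 174000 − 17000 = 157000
x = 157000 / 0.5 = 314000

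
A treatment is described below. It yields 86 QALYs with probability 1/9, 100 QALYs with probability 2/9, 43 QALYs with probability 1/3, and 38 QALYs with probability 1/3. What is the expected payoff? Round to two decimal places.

58.78 QALYs

EV = 1/9 × 86 + 2/9 × 100 + 1/3 × 43 + 1/3 × 38 = 9.5556 + 22.2222 + 14.3333 + 12.6667 = 58.7778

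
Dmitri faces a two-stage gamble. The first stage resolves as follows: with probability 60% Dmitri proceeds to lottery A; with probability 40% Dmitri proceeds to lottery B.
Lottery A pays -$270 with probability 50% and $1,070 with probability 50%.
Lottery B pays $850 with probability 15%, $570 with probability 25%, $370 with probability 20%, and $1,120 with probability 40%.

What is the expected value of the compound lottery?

EV(A) = 0.5 × (-270) + 0.5 × 1070 = -135 + 535 = 400
EV(B) = 0.15 × 850 + 0.25 × 570 + 0.2 × 370 + 0.4 × 1120 = 127.5 + 142.5 + 74 + 448 = 792
Overall = 0.6 × 400 + 0.4 × 792 = 240 + 316.8 = 556.8

$556.80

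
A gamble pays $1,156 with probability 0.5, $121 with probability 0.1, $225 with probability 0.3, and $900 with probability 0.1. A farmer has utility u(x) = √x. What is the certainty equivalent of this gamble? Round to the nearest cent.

$655.36

E[u] = 0.5·√1156 + 0.1·√121 + 0.3·√225 + 0.1·√900 = 0.5·34 + 0.1·11 + 0.3·15 + 0.1·30 = 25.6
CE = (25.6)² = 655.36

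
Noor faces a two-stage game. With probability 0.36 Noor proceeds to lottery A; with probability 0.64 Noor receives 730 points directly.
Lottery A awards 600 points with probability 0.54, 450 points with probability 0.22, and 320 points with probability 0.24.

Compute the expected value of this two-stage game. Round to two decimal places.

EV(A) = 0.54 × 600 + 0.22 × 450 + 0.24 × 320 = 324 + 99 + 76.8 = 499.8
Branch B: 730 (certain)
Overall = 0.36 × 499.8 + 0.64 × 730 = 179.928 + 467.2 = 647.128

647.13 points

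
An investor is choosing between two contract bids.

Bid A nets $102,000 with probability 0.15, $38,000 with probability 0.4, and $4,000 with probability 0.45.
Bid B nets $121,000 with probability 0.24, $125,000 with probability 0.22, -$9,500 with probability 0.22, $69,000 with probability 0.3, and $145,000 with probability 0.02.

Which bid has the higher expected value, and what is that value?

Bid B ($78,050)

Bid A = 0.15 × 102000 + 0.4 × 38000 + 0.45 × 4000 = 15300 + 15200 + 1800 = 32300
Bid B = 0.24 × 121000 + 0.22 × 125000 + 0.22 × (-9500) + 0.3 × 69000 + 0.02 × 145000 = 29040 + 27500 − 2090 + 20700 + 2900 = 78050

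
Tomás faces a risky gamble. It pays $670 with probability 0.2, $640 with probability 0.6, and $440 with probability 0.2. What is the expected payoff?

$606

EV = 0.2 × 670 + 0.6 × 640 + 0.2 × 440 = 134 + 384 + 88 = 606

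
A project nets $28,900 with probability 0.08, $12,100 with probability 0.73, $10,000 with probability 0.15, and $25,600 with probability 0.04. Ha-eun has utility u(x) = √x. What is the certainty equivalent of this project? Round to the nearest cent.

$13,294.09

E[u] = 0.08·√28900 + 0.73·√12100 + 0.15·√10000 + 0.04·√25600 = 0.08·170 + 0.73·110 + 0.15·100 + 0.04·160 = 115.3
CE = (115.3)² = 13294.09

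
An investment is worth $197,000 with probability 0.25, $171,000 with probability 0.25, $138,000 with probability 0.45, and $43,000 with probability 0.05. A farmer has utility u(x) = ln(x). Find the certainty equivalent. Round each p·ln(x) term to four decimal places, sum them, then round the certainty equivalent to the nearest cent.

E[u] = 0.25·ln(197000) + 0.25·ln(171000) + 0.45·ln(138000) + 0.05·ln(43000) = 3.0477 + 3.0124 + 5.3258 + 0.5334 = 11.9193
CE = e^11.9193 ≈ 150136.48

$150,136.48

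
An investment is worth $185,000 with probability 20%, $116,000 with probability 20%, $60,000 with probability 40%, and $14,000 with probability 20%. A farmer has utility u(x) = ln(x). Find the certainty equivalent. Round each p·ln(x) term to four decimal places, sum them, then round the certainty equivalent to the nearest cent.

E[u] = 0.2·ln(185000) + 0.2·ln(116000) + 0.4·ln(60000) + 0.2·ln(14000) = 2.4256 + 2.3323 + 4.4008 + 1.9094 = 11.0681
CE = e^11.0681 ≈ 64093.61

$64,093.61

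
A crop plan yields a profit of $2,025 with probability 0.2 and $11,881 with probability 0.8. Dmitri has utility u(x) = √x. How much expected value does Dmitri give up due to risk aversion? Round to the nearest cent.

$655.36

E[u] = 0.2·√2025 + 0.8·√11881 = 0.2·45 + 0.8·109 = 96.2
CE = (96.2)² = 9254.44
Risk premium = EV − CE = 9909.8 − 9254.44 = 655.36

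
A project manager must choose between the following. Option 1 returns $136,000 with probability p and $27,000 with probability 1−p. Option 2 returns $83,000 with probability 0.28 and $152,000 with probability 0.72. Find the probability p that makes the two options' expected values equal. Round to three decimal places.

EV(Option 2) = 0.28 × 83000 + 0.72 × 152000 = 23240 + 109440 = 132680
p·136000 + (1−p)·27000 = 132680
109000p + 27000 = 132680
p = (132680 − 27000) / 109000

p = 0.970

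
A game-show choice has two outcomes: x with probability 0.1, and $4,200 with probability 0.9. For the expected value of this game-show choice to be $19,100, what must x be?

0.1·x + 0.9·4200 = 19100
0.1·x = 19100 − 3780 = 15320
x = 15320 / 0.1 = 153200

x = $153,200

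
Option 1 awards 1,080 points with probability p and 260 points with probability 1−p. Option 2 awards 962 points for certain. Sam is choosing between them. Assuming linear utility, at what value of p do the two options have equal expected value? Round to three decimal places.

p = 0.856

p·1080 + (1−p)·260 = 962
820p + 260 = 962
p = (962 − 260) / 820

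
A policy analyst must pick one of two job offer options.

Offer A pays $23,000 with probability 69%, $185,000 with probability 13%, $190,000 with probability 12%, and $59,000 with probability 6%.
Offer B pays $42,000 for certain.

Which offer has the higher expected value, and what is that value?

Offer A = 0.69 × 23000 + 0.13 × 185000 + 0.12 × 190000 + 0.06 × 59000 = 15870 + 24050 + 22800 + 3540 = 66260
Offer B: 42000 (certain)

Offer A ($66,260)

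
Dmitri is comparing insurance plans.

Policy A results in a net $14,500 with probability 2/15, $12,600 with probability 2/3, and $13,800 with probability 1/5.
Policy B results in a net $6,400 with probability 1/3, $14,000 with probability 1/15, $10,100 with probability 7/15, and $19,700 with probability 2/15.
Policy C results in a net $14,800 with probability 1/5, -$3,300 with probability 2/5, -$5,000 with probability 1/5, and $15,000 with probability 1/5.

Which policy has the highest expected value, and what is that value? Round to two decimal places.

Policy A = 2/15 × 14500 + 2/3 × 12600 + 1/5 × 13800 = 1933.3333 + 8400 + 2760 = 13093.3333
Policy B = 1/3 × 6400 + 1/15 × 14000 + 7/15 × 10100 + 2/15 × 19700 = 2133.3333 + 933.3333 + 4713.3333 + 2626.6667 = 10406.6667
Policy C = 1/5 × 14800 + 2/5 × (-3300) + 1/5 × (-5000) + 1/5 × 15000 = 2960 − 1320 − 1000 + 3000 = 3640

Policy A ($13,093.33)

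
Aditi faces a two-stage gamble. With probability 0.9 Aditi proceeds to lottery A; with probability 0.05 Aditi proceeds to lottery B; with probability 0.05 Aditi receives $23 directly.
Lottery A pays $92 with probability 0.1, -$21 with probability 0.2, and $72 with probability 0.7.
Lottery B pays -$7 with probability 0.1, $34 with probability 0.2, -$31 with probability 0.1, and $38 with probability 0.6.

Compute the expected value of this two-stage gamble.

$52.30

EV(A) = 0.1 × 92 + 0.2 × (-21) + 0.7 × 72 = 9.2 − 4.2 + 50.4 = 55.4
EV(B) = 0.1 × (-7) + 0.2 × 34 + 0.1 × (-31) + 0.6 × 38 = -0.7 + 6.8 − 3.1 + 22.8 = 25.8
Branch C: 23 (certain)
Overall = 0.9 × 55.4 + 0.05 × 25.8 + 0.05 × 23 = 49.86 + 1.29 + 1.15 = 52.3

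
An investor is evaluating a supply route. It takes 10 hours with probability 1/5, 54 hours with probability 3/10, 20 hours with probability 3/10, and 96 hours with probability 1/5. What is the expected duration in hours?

43.4 hours

EV = 1/5 × 10 + 3/10 × 54 + 3/10 × 20 + 1/5 × 96 = 2 + 16.2 + 6 + 19.2 = 43.4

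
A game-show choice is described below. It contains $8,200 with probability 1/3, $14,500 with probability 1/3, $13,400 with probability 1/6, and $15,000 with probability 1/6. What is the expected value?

$12,300

EV = 1/3 × 8200 + 1/3 × 14500 + 1/6 × 13400 + 1/6 × 15000 = 2733.3333 + 4833.3333 + 2233.3333 + 2500 = 12300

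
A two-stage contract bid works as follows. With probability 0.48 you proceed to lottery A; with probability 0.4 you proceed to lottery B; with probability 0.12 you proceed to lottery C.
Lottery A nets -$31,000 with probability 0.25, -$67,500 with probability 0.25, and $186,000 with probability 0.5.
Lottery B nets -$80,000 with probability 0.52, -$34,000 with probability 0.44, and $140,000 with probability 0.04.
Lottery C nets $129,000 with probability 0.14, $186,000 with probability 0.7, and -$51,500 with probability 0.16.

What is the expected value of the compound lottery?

EV(A) = 0.25 × (-31000) + 0.25 × (-67500) + 0.5 × 186000 = -7750 − 16875 + 93000 = 68375
EV(B) = 0.52 × (-80000) + 0.44 × (-34000) + 0.04 × 140000 = -41600 − 14960 + 5600 = -50960
EV(C) = 0.14 × 129000 + 0.7 × 186000 + 0.16 × (-51500) = 18060 + 130200 − 8240 = 140020
Overall = 0.48 × 68375 + 0.4 × (-50960) + 0.12 × 140020 = 32820 − 20384 + 16802.4 = 29238.4

$29,238.40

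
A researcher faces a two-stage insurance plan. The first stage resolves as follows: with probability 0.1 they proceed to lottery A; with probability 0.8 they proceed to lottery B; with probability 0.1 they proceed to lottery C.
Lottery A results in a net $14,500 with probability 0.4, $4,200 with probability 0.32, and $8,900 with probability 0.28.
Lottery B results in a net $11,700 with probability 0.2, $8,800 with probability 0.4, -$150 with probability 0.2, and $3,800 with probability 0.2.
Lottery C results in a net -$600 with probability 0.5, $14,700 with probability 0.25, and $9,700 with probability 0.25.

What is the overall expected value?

EV(A) = 0.4 × 14500 + 0.32 × 4200 + 0.28 × 8900 = 5800 + 1344 + 2492 = 9636
EV(B) = 0.2 × 11700 + 0.4 × 8800 + 0.2 × (-150) + 0.2 × 3800 = 2340 + 3520 − 30 + 760 = 6590
EV(C) = 0.5 × (-600) + 0.25 × 14700 + 0.25 × 9700 = -300 + 3675 + 2425 = 5800
Overall = 0.1 × 9636 + 0.8 × 6590 + 0.1 × 5800 = 963.6 + 5272 + 580 = 6815.6

$6,815.60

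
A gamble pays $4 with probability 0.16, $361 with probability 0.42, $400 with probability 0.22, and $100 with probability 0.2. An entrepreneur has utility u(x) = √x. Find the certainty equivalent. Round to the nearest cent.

E[u] = 0.16·√4 + 0.42·√361 + 0.22·√400 + 0.2·√100 = 0.16·2 + 0.42·19 + 0.22·20 + 0.2·10 = 14.7
CE = (14.7)² = 216.09

$216.09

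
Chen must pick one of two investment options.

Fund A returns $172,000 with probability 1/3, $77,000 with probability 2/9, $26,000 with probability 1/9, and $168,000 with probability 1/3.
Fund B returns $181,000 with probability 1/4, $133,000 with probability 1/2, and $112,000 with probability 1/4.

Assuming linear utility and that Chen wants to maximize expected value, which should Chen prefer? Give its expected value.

Fund A = 1/3 × 172000 + 2/9 × 77000 + 1/9 × 26000 + 1/3 × 168000 = 57333.3333 + 17111.1111 + 2888.8889 + 56000 = 133333.3333
Fund B = 1/4 × 181000 + 1/2 × 133000 + 1/4 × 112000 = 45250 + 66500 + 28000 = 139750

Fund B ($139,750)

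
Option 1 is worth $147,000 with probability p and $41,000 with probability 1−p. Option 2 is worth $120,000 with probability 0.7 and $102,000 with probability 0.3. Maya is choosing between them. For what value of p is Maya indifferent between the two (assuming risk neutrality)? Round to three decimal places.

EV(Option 2) = 0.7 × 120000 + 0.3 × 102000 = 84000 + 30600 = 114600
p·147000 + (1−p)·41000 = 114600
106000p + 41000 = 114600
p = (114600 − 41000) / 106000

p = 0.694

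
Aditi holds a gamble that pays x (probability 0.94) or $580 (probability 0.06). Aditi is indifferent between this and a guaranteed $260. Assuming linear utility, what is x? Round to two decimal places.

0.94·x + 0.06·580 = 260
0.94·x = 260 − 34.8 = 225.2
x = 225.2 / 0.94 = 239.5745

x = $239.57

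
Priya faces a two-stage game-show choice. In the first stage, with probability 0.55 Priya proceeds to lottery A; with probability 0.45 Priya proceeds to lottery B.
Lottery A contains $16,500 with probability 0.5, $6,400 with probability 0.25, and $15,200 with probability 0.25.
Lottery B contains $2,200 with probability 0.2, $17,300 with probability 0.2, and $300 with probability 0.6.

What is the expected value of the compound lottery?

$9,343.50

EV(A) = 0.5 × 16500 + 0.25 × 6400 + 0.25 × 15200 = 8250 + 1600 + 3800 = 13650
EV(B) = 0.2 × 2200 + 0.2 × 17300 + 0.6 × 300 = 440 + 3460 + 180 = 4080
Overall = 0.55 × 13650 + 0.45 × 4080 = 7507.5 + 1836 = 9343.5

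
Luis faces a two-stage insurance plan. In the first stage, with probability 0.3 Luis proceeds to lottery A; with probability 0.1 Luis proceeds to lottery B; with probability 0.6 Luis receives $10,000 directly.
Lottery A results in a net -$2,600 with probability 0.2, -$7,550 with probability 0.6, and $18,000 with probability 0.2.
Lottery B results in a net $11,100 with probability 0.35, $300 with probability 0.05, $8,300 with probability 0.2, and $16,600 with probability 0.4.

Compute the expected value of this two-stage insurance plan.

EV(A) = 0.2 × (-2600) + 0.6 × (-7550) + 0.2 × 18000 = -520 − 4530 + 3600 = -1450
EV(B) = 0.35 × 11100 + 0.05 × 300 + 0.2 × 8300 + 0.4 × 16600 = 3885 + 15 + 1660 + 6640 = 12200
Branch C: 10000 (certain)
Overall = 0.3 × (-1450) + 0.1 × 12200 + 0.6 × 10000 = -435 + 1220 + 6000 = 6785

$6,785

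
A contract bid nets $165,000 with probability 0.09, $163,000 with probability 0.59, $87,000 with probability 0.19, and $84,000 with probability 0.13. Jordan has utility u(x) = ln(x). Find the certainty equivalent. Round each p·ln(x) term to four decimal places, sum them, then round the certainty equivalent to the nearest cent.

E[u] = 0.09·ln(165000) + 0.59·ln(163000) + 0.19·ln(87000) + 0.13·ln(84000) = 1.0812 + 7.0809 + 2.1610 + 1.4740 = 11.7971
CE = e^11.7971 ≈ 132866.48

$132,866.48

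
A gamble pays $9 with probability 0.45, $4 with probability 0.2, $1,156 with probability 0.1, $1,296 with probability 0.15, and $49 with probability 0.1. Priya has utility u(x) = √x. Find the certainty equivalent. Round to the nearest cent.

$126.56

E[u] = 0.45·√9 + 0.2·√4 + 0.1·√1156 + 0.15·√1296 + 0.1·√49 = 0.45·3 + 0.2·2 + 0.1·34 + 0.15·36 + 0.1·7 = 11.25
CE = (11.25)² = 126.5625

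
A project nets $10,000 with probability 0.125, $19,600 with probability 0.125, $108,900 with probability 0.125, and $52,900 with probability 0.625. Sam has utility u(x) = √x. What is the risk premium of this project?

E[u] = 0.125·√10000 + 0.125·√19600 + 0.125·√108900 + 0.625·√52900 = 0.125·100 + 0.125·140 + 0.125·330 + 0.625·230 = 215
CE = (215)² = 46225
Risk premium = EV − CE = 50375 − 46225 = 4150

$4,150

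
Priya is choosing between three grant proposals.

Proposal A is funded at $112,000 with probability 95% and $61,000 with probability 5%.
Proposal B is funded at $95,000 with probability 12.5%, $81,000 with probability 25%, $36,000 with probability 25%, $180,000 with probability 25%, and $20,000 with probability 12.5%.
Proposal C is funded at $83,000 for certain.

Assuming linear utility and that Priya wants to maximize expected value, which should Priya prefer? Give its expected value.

Proposal A ($109,450)

Proposal A = 0.95 × 112000 + 0.05 × 61000 = 106400 + 3050 = 109450
Proposal B = 0.125 × 95000 + 0.25 × 81000 + 0.25 × 36000 + 0.25 × 180000 + 0.125 × 20000 = 11875 + 20250 + 9000 + 45000 + 2500 = 88625
Proposal C: 83000 (certain)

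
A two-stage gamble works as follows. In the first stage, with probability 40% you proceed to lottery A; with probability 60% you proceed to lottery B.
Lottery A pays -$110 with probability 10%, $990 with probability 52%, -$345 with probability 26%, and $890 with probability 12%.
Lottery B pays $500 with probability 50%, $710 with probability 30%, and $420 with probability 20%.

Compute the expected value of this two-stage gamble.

$536.56

EV(A) = 0.1 × (-110) + 0.52 × 990 + 0.26 × (-345) + 0.12 × 890 = -11 + 514.8 − 89.7 + 106.8 = 520.9
EV(B) = 0.5 × 500 + 0.3 × 710 + 0.2 × 420 = 250 + 213 + 84 = 547
Overall = 0.4 × 520.9 + 0.6 × 547 = 208.36 + 328.2 = 536.56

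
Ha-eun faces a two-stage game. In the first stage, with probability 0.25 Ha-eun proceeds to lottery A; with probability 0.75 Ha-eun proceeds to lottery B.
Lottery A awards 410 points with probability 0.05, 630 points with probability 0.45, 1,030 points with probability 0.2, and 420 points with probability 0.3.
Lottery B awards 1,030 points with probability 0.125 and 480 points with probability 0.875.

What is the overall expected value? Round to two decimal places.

EV(A) = 0.05 × 410 + 0.45 × 630 + 0.2 × 1030 + 0.3 × 420 = 20.5 + 283.5 + 206 + 126 = 636
EV(B) = 0.125 × 1030 + 0.875 × 480 = 128.75 + 420 = 548.75
Overall = 0.25 × 636 + 0.75 × 548.75 = 159 + 411.5625 = 570.5625

570.56 points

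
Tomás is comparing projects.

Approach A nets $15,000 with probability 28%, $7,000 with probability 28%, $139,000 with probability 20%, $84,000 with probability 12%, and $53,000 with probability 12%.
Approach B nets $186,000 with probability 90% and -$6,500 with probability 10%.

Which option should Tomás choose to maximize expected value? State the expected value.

Approach A = 0.28 × 15000 + 0.28 × 7000 + 0.2 × 139000 + 0.12 × 84000 + 0.12 × 53000 = 4200 + 1960 + 27800 + 10080 + 6360 = 50400
Approach B = 0.9 × 186000 + 0.1 × (-6500) = 167400 − 650 = 166750

Approach B ($166,750)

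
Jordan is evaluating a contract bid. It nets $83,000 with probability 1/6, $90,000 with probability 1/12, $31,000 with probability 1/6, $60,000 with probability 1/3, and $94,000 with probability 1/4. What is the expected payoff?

EV = 1/6 × 83000 + 1/12 × 90000 + 1/6 × 31000 + 1/3 × 60000 + 1/4 × 94000 = 13833.3333 + 7500 + 5166.6667 + 20000 + 23500 = 70000

$70,000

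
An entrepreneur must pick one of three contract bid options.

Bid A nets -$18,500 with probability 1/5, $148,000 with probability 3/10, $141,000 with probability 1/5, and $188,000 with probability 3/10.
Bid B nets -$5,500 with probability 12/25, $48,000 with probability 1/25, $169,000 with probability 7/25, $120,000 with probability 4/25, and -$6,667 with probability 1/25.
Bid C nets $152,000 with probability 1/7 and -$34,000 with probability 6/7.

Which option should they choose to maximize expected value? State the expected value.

Bid A = 1/5 × (-18500) + 3/10 × 148000 + 1/5 × 141000 + 3/10 × 188000 = -3700 + 44400 + 28200 + 56400 = 125300
Bid B = 12/25 × (-5500) + 1/25 × 48000 + 7/25 × 169000 + 4/25 × 120000 + 1/25 × (-6667) = -2640 + 1920 + 47320 + 19200 − 266.68 = 65533.32
Bid C = 1/7 × 152000 + 6/7 × (-34000) = 21714.2857 − 29142.8571 = -7428.5714

Bid A ($125,300)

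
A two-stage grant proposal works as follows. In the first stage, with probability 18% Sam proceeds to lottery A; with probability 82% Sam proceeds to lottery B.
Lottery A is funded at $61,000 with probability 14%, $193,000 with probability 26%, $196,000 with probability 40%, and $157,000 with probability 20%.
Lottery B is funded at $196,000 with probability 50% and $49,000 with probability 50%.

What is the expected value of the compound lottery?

EV(A) = 0.14 × 61000 + 0.26 × 193000 + 0.4 × 196000 + 0.2 × 157000 = 8540 + 50180 + 78400 + 31400 = 168520
EV(B) = 0.5 × 196000 + 0.5 × 49000 = 98000 + 24500 = 122500
Overall = 0.18 × 168520 + 0.82 × 122500 = 30333.6 + 100450 = 130783.6

$130,783.60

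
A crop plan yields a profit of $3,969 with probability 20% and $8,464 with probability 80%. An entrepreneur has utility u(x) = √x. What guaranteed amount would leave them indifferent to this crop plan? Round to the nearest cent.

E[u] = 0.2·√3969 + 0.8·√8464 = 0.2·63 + 0.8·92 = 86.2
CE = (86.2)² = 7430.44

$7,430.44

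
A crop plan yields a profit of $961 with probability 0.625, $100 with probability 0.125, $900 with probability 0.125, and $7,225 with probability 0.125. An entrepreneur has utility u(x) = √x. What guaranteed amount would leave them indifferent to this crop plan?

$1,225

E[u] = 0.625·√961 + 0.125·√100 + 0.125·√900 + 0.125·√7225 = 0.625·31 + 0.125·10 + 0.125·30 + 0.125·85 = 35
CE = (35)² = 1225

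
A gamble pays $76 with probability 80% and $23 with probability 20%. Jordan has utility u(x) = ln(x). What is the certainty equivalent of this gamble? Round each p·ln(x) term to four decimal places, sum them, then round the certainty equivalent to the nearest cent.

E[u] = 0.8·ln(76) + 0.2·ln(23) = 3.4646 + 0.6271 = 4.0917
CE = e^4.0917 ≈ 59.84

$59.84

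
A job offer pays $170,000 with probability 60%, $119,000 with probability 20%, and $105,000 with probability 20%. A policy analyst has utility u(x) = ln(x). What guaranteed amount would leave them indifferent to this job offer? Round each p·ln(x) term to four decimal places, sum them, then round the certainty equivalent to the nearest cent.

E[u] = 0.6·ln(170000) + 0.2·ln(119000) + 0.2·ln(105000) = 7.2261 + 2.3374 + 2.3123 = 11.8758
CE = e^11.8758 ≈ 143745.55

$143,745.55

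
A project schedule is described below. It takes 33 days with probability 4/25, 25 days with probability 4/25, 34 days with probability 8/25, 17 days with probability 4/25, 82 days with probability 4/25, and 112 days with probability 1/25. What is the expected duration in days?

EV = 4/25 × 33 + 4/25 × 25 + 8/25 × 34 + 4/25 × 17 + 4/25 × 82 + 1/25 × 112 = 5.28 + 4 + 10.88 + 2.72 + 13.12 + 4.48 = 40.48

40.48 days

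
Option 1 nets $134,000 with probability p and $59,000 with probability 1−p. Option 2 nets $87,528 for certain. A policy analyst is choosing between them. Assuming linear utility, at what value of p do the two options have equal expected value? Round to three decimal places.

p = 0.380

p·134000 + (1−p)·59000 = 87528
75000p + 59000 = 87528
p = (87528 − 59000) / 75000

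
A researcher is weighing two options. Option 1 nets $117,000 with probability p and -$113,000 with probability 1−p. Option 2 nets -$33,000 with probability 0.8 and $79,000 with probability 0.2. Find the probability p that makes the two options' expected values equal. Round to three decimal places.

p = 0.445

EV(Option 2) = 0.8 × (-33000) + 0.2 × 79000 = -26400 + 15800 = -10600
p·117000 + (1−p)·(-113000) = -10600
230000p − 113000 = -10600
p = (-10600 + 113000) / 230000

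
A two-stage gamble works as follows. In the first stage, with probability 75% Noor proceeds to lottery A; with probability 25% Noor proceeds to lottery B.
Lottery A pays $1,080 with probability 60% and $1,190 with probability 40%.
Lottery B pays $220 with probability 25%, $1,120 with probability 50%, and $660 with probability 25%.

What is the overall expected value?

EV(A) = 0.6 × 1080 + 0.4 × 1190 = 648 + 476 = 1124
EV(B) = 0.25 × 220 + 0.5 × 1120 + 0.25 × 660 = 55 + 560 + 165 = 780
Overall = 0.75 × 1124 + 0.25 × 780 = 843 + 195 = 1038

$1,038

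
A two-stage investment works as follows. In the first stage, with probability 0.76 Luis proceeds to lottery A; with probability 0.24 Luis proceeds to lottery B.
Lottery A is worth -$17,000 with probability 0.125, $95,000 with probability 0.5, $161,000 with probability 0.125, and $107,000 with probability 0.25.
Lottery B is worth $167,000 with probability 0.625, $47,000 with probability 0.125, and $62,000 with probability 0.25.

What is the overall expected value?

$100,290

EV(A) = 0.125 × (-17000) + 0.5 × 95000 + 0.125 × 161000 + 0.25 × 107000 = -2125 + 47500 + 20125 + 26750 = 92250
EV(B) = 0.625 × 167000 + 0.125 × 47000 + 0.25 × 62000 = 104375 + 5875 + 15500 = 125750
Overall = 0.76 × 92250 + 0.24 × 125750 = 70110 + 30180 = 100290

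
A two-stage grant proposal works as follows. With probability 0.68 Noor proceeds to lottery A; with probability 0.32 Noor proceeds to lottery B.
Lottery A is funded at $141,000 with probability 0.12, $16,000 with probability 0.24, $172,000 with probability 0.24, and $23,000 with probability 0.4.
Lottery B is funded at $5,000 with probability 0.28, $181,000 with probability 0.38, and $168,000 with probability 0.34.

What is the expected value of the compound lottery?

EV(A) = 0.12 × 141000 + 0.24 × 16000 + 0.24 × 172000 + 0.4 × 23000 = 16920 + 3840 + 41280 + 9200 = 71240
EV(B) = 0.28 × 5000 + 0.38 × 181000 + 0.34 × 168000 = 1400 + 68780 + 57120 = 127300
Overall = 0.68 × 71240 + 0.32 × 127300 = 48443.2 + 40736 = 89179.2

$89,179.20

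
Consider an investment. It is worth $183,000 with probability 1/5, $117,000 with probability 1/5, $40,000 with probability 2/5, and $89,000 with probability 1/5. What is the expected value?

EV = 1/5 × 183000 + 1/5 × 117000 + 2/5 × 40000 + 1/5 × 89000 = 36600 + 23400 + 16000 + 17800 = 93800

$93,800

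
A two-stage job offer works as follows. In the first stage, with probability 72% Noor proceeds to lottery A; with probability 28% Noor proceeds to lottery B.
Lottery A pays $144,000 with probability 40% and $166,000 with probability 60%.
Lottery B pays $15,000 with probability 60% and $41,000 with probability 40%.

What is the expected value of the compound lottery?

$120,296

EV(A) = 0.4 × 144000 + 0.6 × 166000 = 57600 + 99600 = 157200
EV(B) = 0.6 × 15000 + 0.4 × 41000 = 9000 + 16400 = 25400
Overall = 0.72 × 157200 + 0.28 × 25400 = 113184 + 7112 = 120296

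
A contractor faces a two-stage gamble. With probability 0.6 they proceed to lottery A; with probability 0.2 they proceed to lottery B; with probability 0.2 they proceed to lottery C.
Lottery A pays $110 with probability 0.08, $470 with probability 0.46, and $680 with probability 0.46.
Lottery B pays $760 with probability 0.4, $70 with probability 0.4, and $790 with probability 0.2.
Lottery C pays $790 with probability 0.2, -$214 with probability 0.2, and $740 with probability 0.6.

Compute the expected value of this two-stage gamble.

$532.52

EV(A) = 0.08 × 110 + 0.46 × 470 + 0.46 × 680 = 8.8 + 216.2 + 312.8 = 537.8
EV(B) = 0.4 × 760 + 0.4 × 70 + 0.2 × 790 = 304 + 28 + 158 = 490
EV(C) = 0.2 × 790 + 0.2 × (-214) + 0.6 × 740 = 158 − 42.8 + 444 = 559.2
Overall = 0.6 × 537.8 + 0.2 × 490 + 0.2 × 559.2 = 322.68 + 98 + 111.84 = 532.52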